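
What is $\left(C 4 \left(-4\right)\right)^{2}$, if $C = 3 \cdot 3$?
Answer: $20736$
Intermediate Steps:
$C = 9$
$\left(C 4 \left(-4\right)\right)^{2} = \left(9 \cdot 4 \left(-4\right)\right)^{2} = \left(36 \left(-4\right)\right)^{2} = \left(-144\right)^{2} = 20736$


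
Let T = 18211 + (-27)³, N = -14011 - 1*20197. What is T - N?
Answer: 32736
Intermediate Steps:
N = -34208 (N = -14011 - 20197 = -34208)
T = -1472 (T = 18211 - 19683 = -1472)
T - N = -1472 - 1*(-34208) = -1472 + 34208 = 32736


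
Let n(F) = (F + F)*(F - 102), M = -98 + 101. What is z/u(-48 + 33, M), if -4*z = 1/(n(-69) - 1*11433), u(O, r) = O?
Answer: 1/729900 ≈ 1.3701e-6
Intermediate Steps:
M = 3
n(F) = 2*F*(-102 + F) (n(F) = (2*F)*(-102 + F) = 2*F*(-102 + F))
z = -1/48660 (z = -1/(4*(2*(-69)*(-102 - 69) - 1*11433)) = -1/(4*(2*(-69)*(-171) - 11433)) = -1/(4*(23598 - 11433)) = -¼/12165 = -¼*1/12165 = -1/48660 ≈ -2.0551e-5)
z/u(-48 + 33, M) = -1/(48660*(-48 + 33)) = -1/48660/(-15) = -1/48660*(-1/15) = 1/729900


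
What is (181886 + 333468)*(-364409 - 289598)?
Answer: -337045123478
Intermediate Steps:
(181886 + 333468)*(-364409 - 289598) = 515354*(-654007) = -337045123478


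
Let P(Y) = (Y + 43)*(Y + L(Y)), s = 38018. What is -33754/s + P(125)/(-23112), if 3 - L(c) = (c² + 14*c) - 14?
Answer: 2276822128/18305667 ≈ 124.38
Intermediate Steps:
L(c) = 17 - c² - 14*c (L(c) = 3 - ((c² + 14*c) - 14) = 3 - (-14 + c² + 14*c) = 3 + (14 - c² - 14*c) = 17 - c² - 14*c)
P(Y) = (43 + Y)*(17 - Y² - 13*Y) (P(Y) = (Y + 43)*(Y + (17 - Y² - 14*Y)) = (43 + Y)*(17 - Y² - 13*Y))
-33754/s + P(125)/(-23112) = -33754/38018 + (731 - 1*125³ - 542*125 - 56*125²)/(-23112) = -33754*1/38018 + (731 - 1*1953125 - 67750 - 56*15625)*(-1/23112) = -16877/19009 + (731 - 1953125 - 67750 - 875000)*(-1/23112) = -16877/19009 - 2895144*(-1/23112) = -16877/19009 + 120631/963 = 2276822128/18305667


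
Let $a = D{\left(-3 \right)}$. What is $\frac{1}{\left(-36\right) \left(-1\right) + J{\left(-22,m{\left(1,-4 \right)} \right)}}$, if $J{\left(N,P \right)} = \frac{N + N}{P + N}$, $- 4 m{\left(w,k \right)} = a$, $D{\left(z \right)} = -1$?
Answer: $\frac{87}{3308} \approx 0.0263$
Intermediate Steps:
$a = -1$
$m{\left(w,k \right)} = \frac{1}{4}$ ($m{\left(w,k \right)} = \left(- \frac{1}{4}\right) \left(-1\right) = \frac{1}{4}$)
$J{\left(N,P \right)} = \frac{2 N}{N + P}$
$\frac{1}{\left(-36\right) \left(-1\right) + J{\left(-22,m{\left(1,-4 \right)} \right)}} = \frac{1}{\left(-36\right) \left(-1\right) + 2 \left(-22\right) \frac{1}{-22 + \frac{1}{4}}} = \frac{1}{36 + 2 \left(-22\right) \frac{1}{- \frac{87}{4}}} = \frac{1}{36 + 2 \left(-22\right) \left(- \frac{4}{87}\right)} = \frac{1}{36 + \frac{176}{87}} = \frac{1}{\frac{3308}{87}} = \frac{87}{3308}$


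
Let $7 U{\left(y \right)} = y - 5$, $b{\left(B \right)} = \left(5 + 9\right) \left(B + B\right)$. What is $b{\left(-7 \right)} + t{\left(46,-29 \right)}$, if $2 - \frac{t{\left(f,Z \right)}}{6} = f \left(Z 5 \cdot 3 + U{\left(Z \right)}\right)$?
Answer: $\frac{848516}{7} \approx 1.2122 \cdot 10^{5}$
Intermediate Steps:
$b{\left(B \right)} = 28 B$ ($b{\left(B \right)} = 14 \cdot 2 B = 28 B$)
$U{\left(y \right)} = - \frac{5}{7} + \frac{y}{7}$ ($U{\left(y \right)} = \frac{y - 5}{7} = \frac{-5 + y}{7} = - \frac{5}{7} + \frac{y}{7}$)
$t{\left(f,Z \right)} = 12 - 6 f \left(- \frac{5}{7} + \frac{106 Z}{7}\right)$ ($t{\left(f,Z \right)} = 12 - 6 f \left(Z 5 \cdot 3 + \left(- \frac{5}{7} + \frac{Z}{7}\right)\right) = 12 - 6 f \left(5 Z 3 + \left(- \frac{5}{7} + \frac{Z}{7}\right)\right) = 12 - 6 f \left(15 Z + \left(- \frac{5}{7} + \frac{Z}{7}\right)\right) = 12 - 6 f \left(- \frac{5}{7} + \frac{106 Z}{7}\right)$)
$b{\left(-7 \right)} + t{\left(46,-29 \right)} = 28 \left(-7\right) + \left(12 + \frac{30}{7} \cdot 46 - \left(- \frac{18444}{7}\right) 46\right) = -196 + \left(12 + \frac{1380}{7} + \frac{848424}{7}\right) = -196 + \frac{849888}{7} = \frac{848516}{7}$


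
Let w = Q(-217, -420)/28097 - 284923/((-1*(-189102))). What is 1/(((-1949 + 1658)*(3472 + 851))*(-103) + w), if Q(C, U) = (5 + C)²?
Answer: 5313198894/688448603168272183 ≈ 7.7176e-9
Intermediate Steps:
w = 493518757/5313198894 (w = (5 - 217)²/28097 - 284923/((-1*(-189102))) = (-212)²*(1/28097) - 284923/189102 = 44944*(1/28097) - 284923*1/189102 = 44944/28097 - 284923/189102 = 493518757/5313198894 ≈ 0.092885)
1/(((-1949 + 1658)*(3472 + 851))*(-103) + w) = 1/(((-1949 + 1658)*(3472 + 851))*(-103) + 493518757/5313198894) = 1/(-291*4323*(-103) + 493518757/5313198894) = 1/(-1257993*(-103) + 493518757/5313198894) = 1/(129573279 + 493518757/5313198894) = 1/(688448603168272183/5313198894) = 5313198894/688448603168272183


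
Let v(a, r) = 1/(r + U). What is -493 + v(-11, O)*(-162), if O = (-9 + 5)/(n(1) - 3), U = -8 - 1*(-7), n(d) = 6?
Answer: -2965/7 ≈ -423.57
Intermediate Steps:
U = -1 (U = -8 + 7 = -1)
O = -4/3 (O = (-9 + 5)/(6 - 3) = -4/3 ≈ -1.3333)
v(a, r) = 1/(-1 + r) (v(a, r) = 1/(r - 1) = 1/(-1 + r))
-493 + v(-11, O)*(-162) = -493 - 162/(-1 - 4/3) = -493 - 162/(-7/3) = -493 - 3/7*(-162) = -493 + 486/7 = -2965/7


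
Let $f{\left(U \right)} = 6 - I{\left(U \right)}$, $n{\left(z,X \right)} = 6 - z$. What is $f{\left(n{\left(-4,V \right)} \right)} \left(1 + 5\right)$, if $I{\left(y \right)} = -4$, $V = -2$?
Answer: $60$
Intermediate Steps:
$f{\left(U \right)} = 10$ ($f{\left(U \right)} = 6 - -4 = 6 + 4 = 10$)
$f{\left(n{\left(-4,V \right)} \right)} \left(1 + 5\right) = 10 \left(1 + 5\right) = 10 \cdot 6 = 60$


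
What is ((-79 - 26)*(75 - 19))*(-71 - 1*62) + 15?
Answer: 782055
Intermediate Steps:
((-79 - 26)*(75 - 19))*(-71 - 1*62) + 15 = (-105*56)*(-71 - 62) + 15 = -5880*(-133) + 15 = 782040 + 15 = 782055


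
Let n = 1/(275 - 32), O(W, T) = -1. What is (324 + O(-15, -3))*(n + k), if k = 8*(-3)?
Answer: -1883413/243 ≈ -7750.7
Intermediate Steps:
n = 1/243 ≈ 0.0041152
k = -24
(324 + O(-15, -3))*(n + k) = (324 - 1)*(1/243 - 24) = 323*(-5831/243) = -1883413/243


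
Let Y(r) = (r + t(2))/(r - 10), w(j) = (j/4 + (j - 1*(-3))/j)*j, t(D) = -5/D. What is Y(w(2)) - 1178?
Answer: -9431/8 ≈ -1178.9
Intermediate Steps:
w(j) = j*(j/4 + (3 + j)/j) (w(j) = (j*(¼) + (j + 3)/j)*j = (j/4 + (3 + j)/j)*j = j*(j/4 + (3 + j)/j))
Y(r) = (-5/2 + r)/(-10 + r) (Y(r) = (r - 5/2)/(r - 10) = (r - 5*½)/(-10 + r) = (r - 5/2)/(-10 + r) = (-5/2 + r)/(-10 + r))
Y(w(2)) - 1178 = (-5/2 + (3 + 2 + (¼)*2²))/(-10 + (3 + 2 + (¼)*2²)) - 1178 = (-5/2 + (3 + 2 + (¼)*4))/(-10 + (3 + 2 + (¼)*4)) - 1178 = (-5/2 + (3 + 2 + 1))/(-10 + (3 + 2 + 1)) - 1178 = (-5/2 + 6)/(-10 + 6) - 1178 = (7/2)/(-4) - 1178 = -¼*7/2 - 1178 = -7/8 - 1178 = -9431/8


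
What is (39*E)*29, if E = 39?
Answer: 44109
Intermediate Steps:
(39*E)*29 = (39*39)*29 = 1521*29 = 44109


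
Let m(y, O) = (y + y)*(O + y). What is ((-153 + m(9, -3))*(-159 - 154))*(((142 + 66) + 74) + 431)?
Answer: 10042605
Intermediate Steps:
m(y, O) = 2*y*(O + y) (m(y, O) = (2*y)*(O + y) = 2*y*(O + y))
((-153 + m(9, -3))*(-159 - 154))*(((142 + 66) + 74) + 431) = ((-153 + 2*9*(-3 + 9))*(-159 - 154))*(((142 + 66) + 74) + 431) = ((-153 + 2*9*6)*(-313))*((208 + 74) + 431) = ((-153 + 108)*(-313))*(282 + 431) = -45*(-313)*713 = 14085*713 = 10042605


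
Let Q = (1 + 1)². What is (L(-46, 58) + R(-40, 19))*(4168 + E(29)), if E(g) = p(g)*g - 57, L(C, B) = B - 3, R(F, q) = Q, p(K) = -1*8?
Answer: 228861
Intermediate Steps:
p(K) = -8
Q = 4 (Q = 2² = 4)
R(F, q) = 4
L(C, B) = -3 + B
E(g) = -57 - 8*g (E(g) = -8*g - 57 = -57 - 8*g)
(L(-46, 58) + R(-40, 19))*(4168 + E(29)) = ((-3 + 58) + 4)*(4168 + (-57 - 8*29)) = (55 + 4)*(4168 + (-57 - 232)) = 59*(4168 - 289) = 59*3879 = 228861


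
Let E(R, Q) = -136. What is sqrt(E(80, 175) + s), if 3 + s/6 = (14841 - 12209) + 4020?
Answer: sqrt(39758) ≈ 199.39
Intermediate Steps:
s = 39894 (s = -18 + 6*((14841 - 12209) + 4020) = -18 + 6*(2632 + 4020) = -18 + 6*6652 = -18 + 39912 = 39894)
sqrt(E(80, 175) + s) = sqrt(-136 + 39894) = sqrt(39758)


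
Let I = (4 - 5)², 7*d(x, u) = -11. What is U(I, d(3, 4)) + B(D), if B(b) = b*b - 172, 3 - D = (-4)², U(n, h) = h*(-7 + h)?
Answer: 513/49 ≈ 10.469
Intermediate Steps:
d(x, u) = -11/7 (d(x, u) = (⅐)*(-11) = -11/7)
I = 1 (I = (-1)² = 1)
D = -13 (D = 3 - 1*(-4)² = 3 - 1*16 = 3 - 16 = -13)
B(b) = -172 + b² (B(b) = b² - 172 = -172 + b²)
U(I, d(3, 4)) + B(D) = -11*(-7 - 11/7)/7 + (-172 + (-13)²) = -11/7*(-60/7) + (-172 + 169) = 660/49 - 3 = 513/49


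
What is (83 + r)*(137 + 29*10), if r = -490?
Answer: -173789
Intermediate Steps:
(83 + r)*(137 + 29*10) = (83 - 490)*(137 + 29*10) = -407*(137 + 290) = -407*427 = -173789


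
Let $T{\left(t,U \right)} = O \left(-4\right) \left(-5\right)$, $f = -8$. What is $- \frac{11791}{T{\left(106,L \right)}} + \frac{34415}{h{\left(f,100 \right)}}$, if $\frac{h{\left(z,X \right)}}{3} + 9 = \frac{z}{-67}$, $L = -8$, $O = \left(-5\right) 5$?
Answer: $- \frac{226371113}{178500} \approx -1268.2$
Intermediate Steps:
$O = -25$
$T{\left(t,U \right)} = -500$ ($T{\left(t,U \right)} = \left(-25\right) \left(-4\right) \left(-5\right) = 100 \left(-5\right) = -500$)
$h{\left(z,X \right)} = -27 - \frac{3 z}{67}$ ($h{\left(z,X \right)} = -27 + 3 \frac{z}{-67} = -27 + 3 z \left(- \frac{1}{67}\right) = -27 + 3 \left(- \frac{z}{67}\right) = -27 - \frac{3 z}{67}$)
$- \frac{11791}{T{\left(106,L \right)}} + \frac{34415}{h{\left(f,100 \right)}} = - \frac{11791}{-500} + \frac{34415}{-27 - - \frac{24}{67}} = \left(-11791\right) \left(- \frac{1}{500}\right) + \frac{34415}{-27 + \frac{24}{67}} = \frac{11791}{500} + \frac{34415}{- \frac{1785}{67}} = \frac{11791}{500} + 34415 \left(- \frac{67}{1785}\right) = \frac{11791}{500} - \frac{461161}{357} = - \frac{226371113}{178500}$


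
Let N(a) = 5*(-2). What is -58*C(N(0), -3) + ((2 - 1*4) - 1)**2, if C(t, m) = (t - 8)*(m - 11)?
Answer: -14607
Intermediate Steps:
N(a) = -10
C(t, m) = (-11 + m)*(-8 + t) (C(t, m) = (-8 + t)*(-11 + m) = (-11 + m)*(-8 + t))
-58*C(N(0), -3) + ((2 - 1*4) - 1)**2 = -58*(88 - 11*(-10) - 8*(-3) - 3*(-10)) + ((2 - 1*4) - 1)**2 = -58*(88 + 110 + 24 + 30) + ((2 - 4) - 1)**2 = -58*252 + (-2 - 1)**2 = -14616 + (-3)**2 = -14616 + 9 = -14607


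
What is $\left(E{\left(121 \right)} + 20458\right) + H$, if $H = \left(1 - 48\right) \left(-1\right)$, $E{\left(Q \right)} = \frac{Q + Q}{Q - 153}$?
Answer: $\frac{327959}{16} \approx 20497.0$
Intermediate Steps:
$E{\left(Q \right)} = \frac{2 Q}{-153 + Q}$
$H = 47$ ($H = \left(-47\right) \left(-1\right) = 47$)
$\left(E{\left(121 \right)} + 20458\right) + H = \left(2 \cdot 121 \frac{1}{-153 + 121} + 20458\right) + 47 = \left(2 \cdot 121 \frac{1}{-32} + 20458\right) + 47 = \left(2 \cdot 121 \left(- \frac{1}{32}\right) + 20458\right) + 47 = \left(- \frac{121}{16} + 20458\right) + 47 = \frac{327207}{16} + 47 = \frac{327959}{16}$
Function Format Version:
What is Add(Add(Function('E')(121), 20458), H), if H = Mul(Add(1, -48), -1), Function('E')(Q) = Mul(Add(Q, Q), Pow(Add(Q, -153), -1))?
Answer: Rational(327959, 16) ≈ 20497.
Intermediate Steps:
Function('E')(Q) = Mul(2, Q, Pow(Add(-153, Q), -1)) (Function('E')(Q) = Mul(Mul(2, Q), Pow(Add(-153, Q), -1)) = Mul(2, Q, Pow(Add(-153, Q), -1)))
H = 47 (H = Mul(-47, -1) = 47)
Add(Add(Function('E')(121), 20458), H) = Add(Add(Mul(2, 121, Pow(Add(-153, 121), -1)), 20458), 47) = Add(Add(Mul(2, 121, Pow(-32, -1)), 20458), 47) = Add(Add(Mul(2, 121, Rational(-1, 32)), 20458), 47) = Add(Add(Rational(-121, 16), 20458), 47) = Add(Rational(327207, 16), 47) = Rational(327959, 16)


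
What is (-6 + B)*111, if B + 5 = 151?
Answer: 15540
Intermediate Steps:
B = 146 (B = -5 + 151 = 146)
(-6 + B)*111 = (-6 + 146)*111 = 140*111 = 15540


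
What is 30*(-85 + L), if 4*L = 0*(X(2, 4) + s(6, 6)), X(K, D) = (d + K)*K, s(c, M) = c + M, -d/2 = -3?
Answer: -2550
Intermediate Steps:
d = 6 (d = -2*(-3) = 6)
s(c, M) = M + c
X(K, D) = K*(6 + K) (X(K, D) = (6 + K)*K = K*(6 + K))
L = 0 (L = (0*(2*(6 + 2) + (6 + 6)))/4 = (0*(2*8 + 12))/4 = (0*(16 + 12))/4 = (0*28)/4 = (¼)*0 = 0)
30*(-85 + L) = 30*(-85 + 0) = 30*(-85) = -2550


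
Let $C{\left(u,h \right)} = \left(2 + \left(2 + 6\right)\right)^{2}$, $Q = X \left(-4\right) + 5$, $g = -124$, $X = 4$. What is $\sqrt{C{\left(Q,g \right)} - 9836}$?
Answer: $2 i \sqrt{2434} \approx 98.671 i$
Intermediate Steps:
$Q = -11$ ($Q = 4 \left(-4\right) + 5 = -16 + 5 = -11$)
$C{\left(u,h \right)} = 100$ ($C{\left(u,h \right)} = \left(2 + 8\right)^{2} = 10^{2} = 100$)
$\sqrt{C{\left(Q,g \right)} - 9836} = \sqrt{100 - 9836} = \sqrt{-9736} = 2 i \sqrt{2434}$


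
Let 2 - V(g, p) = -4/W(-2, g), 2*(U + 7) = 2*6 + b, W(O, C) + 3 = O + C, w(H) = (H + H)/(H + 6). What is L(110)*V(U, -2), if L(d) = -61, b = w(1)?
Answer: -3294/41 ≈ -80.341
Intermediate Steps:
w(H) = 2*H/(6 + H) (w(H) = (2*H)/(6 + H) = 2*H/(6 + H))
W(O, C) = -3 + C + O (W(O, C) = -3 + (O + C) = -3 + (C + O) = -3 + C + O)
b = 2/7 (b = 2*1/(6 + 1) = 2*1/7 = 2*1*(⅐) = 2/7 ≈ 0.28571)
U = -6/7 (U = -7 + (2*6 + 2/7)/2 = -7 + (12 + 2/7)/2 = -7 + (½)*(86/7) = -7 + 43/7 = -6/7 ≈ -0.85714)
V(g, p) = 2 + 4/(-5 + g) (V(g, p) = 2 - (-4)/(-3 + g - 2) = 2 - (-4)/(-5 + g) = 2 + 4/(-5 + g))
L(110)*V(U, -2) = -122*(-3 - 6/7)/(-5 - 6/7) = -122*(-27)/((-41/7)*7) = -122*(-7)*(-27)/(41*7) = -61*54/41 = -3294/41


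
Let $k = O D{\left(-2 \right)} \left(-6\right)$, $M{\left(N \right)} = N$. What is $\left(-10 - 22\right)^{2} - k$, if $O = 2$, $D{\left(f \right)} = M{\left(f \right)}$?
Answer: $1000$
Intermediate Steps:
$D{\left(f \right)} = f$
$k = 24$ ($k = 2 \left(-2\right) \left(-6\right) = \left(-4\right) \left(-6\right) = 24$)
$\left(-10 - 22\right)^{2} - k = \left(-10 - 22\right)^{2} - 24 = \left(-32\right)^{2} - 24 = 1024 - 24 = 1000$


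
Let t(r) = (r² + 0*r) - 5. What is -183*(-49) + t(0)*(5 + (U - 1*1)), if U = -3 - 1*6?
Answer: 8992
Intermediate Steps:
U = -9 (U = -3 - 6 = -9)
t(r) = -5 + r² (t(r) = (r² + 0) - 5 = r² - 5 = -5 + r²)
-183*(-49) + t(0)*(5 + (U - 1*1)) = -183*(-49) + (-5 + 0²)*(5 + (-9 - 1*1)) = 8967 + (-5 + 0)*(5 + (-9 - 1)) = 8967 - 5*(5 - 10) = 8967 - 5*(-5) = 8967 + 25 = 8992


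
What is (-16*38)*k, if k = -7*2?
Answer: 8512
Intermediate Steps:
k = -14
(-16*38)*k = -16*38*(-14) = -608*(-14) = 8512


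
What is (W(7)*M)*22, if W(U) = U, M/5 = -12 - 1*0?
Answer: -9240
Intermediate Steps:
M = -60 (M = 5*(-12 - 1*0) = 5*(-12 + 0) = 5*(-12) = -60)
(W(7)*M)*22 = (7*(-60))*22 = -420*22 = -9240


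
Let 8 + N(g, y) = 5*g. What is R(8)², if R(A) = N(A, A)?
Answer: 1024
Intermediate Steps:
N(g, y) = -8 + 5*g
R(A) = -8 + 5*A
R(8)² = (-8 + 5*8)² = (-8 + 40)² = 32² = 1024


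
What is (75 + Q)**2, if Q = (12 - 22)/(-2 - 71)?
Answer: 30085225/5329 ≈ 5645.6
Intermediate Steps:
Q = 10/73 (Q = -10/(-73) = -10*(-1/73) = 10/73 ≈ 0.13699)
(75 + Q)**2 = (75 + 10/73)**2 = (5485/73)**2 = 30085225/5329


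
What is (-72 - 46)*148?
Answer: -17464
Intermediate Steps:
(-72 - 46)*148 = -118*148 = -17464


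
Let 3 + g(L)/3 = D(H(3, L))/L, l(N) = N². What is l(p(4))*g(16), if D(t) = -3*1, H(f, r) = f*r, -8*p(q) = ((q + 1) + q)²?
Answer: -1003833/1024 ≈ -980.31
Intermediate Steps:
p(q) = -(1 + 2*q)²/8 (p(q) = -((q + 1) + q)²/8 = -((1 + q) + q)²/8 = -(1 + 2*q)²/8)
D(t) = -3
g(L) = -9 - 9/L (g(L) = -9 + 3*(-3/L) = -9 - 9/L)
l(p(4))*g(16) = (-(1 + 2*4)²/8)²*(-9 - 9/16) = (-(1 + 8)²/8)²*(-9 - 9*1/16) = (-⅛*9²)²*(-9 - 9/16) = (-⅛*81)²*(-153/16) = (-81/8)²*(-153/16) = (6561/64)*(-153/16) = -1003833/1024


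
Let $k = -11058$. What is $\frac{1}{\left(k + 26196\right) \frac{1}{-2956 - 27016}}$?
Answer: $- \frac{14986}{7569} \approx -1.9799$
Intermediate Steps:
$\frac{1}{\left(k + 26196\right) \frac{1}{-2956 - 27016}} = \frac{1}{\left(-11058 + 26196\right) \frac{1}{-2956 - 27016}} = \frac{1}{15138 \frac{1}{-29972}} = \frac{1}{15138 \left(- \frac{1}{29972}\right)} = \frac{1}{- \frac{7569}{14986}} = - \frac{14986}{7569}$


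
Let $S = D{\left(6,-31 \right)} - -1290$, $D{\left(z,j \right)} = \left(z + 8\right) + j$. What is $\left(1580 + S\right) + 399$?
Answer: $3252$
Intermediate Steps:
$D{\left(z,j \right)} = 8 + j + z$ ($D{\left(z,j \right)} = \left(8 + z\right) + j = 8 + j + z$)
$S = 1273$ ($S = \left(8 - 31 + 6\right) - -1290 = -17 + 1290 = 1273$)
$\left(1580 + S\right) + 399 = \left(1580 + 1273\right) + 399 = 2853 + 399 = 3252$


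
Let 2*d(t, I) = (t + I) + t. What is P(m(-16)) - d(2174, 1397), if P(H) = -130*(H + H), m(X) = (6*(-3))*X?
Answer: -155505/2 ≈ -77753.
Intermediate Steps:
m(X) = -18*X
d(t, I) = t + I/2 (d(t, I) = ((t + I) + t)/2 = ((I + t) + t)/2 = (I + 2*t)/2 = t + I/2)
P(H) = -260*H
P(m(-16)) - d(2174, 1397) = -(-4680)*(-16) - (2174 + (1/2)*1397) = -260*288 - (2174 + 1397/2) = -74880 - 1*5745/2 = -74880 - 5745/2 = -155505/2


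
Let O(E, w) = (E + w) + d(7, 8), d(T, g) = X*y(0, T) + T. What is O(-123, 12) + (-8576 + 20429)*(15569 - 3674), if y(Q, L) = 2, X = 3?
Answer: 140991337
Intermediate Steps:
d(T, g) = 6 + T (d(T, g) = 3*2 + T = 6 + T)
O(E, w) = 13 + E + w (O(E, w) = (E + w) + (6 + 7) = (E + w) + 13 = 13 + E + w)
O(-123, 12) + (-8576 + 20429)*(15569 - 3674) = (13 - 123 + 12) + (-8576 + 20429)*(15569 - 3674) = -98 + 11853*11895 = -98 + 140991435 = 140991337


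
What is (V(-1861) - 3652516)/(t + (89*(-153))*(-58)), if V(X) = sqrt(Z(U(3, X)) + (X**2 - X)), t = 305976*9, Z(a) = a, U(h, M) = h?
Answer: -1826258/1771785 + sqrt(3465185)/3543570 ≈ -1.0302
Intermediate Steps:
t = 2753784
V(X) = sqrt(3 + X**2 - X) (V(X) = sqrt(3 + (X**2 - X)) = sqrt(3 + X**2 - X))
(V(-1861) - 3652516)/(t + (89*(-153))*(-58)) = (sqrt(3 + (-1861)**2 - 1*(-1861)) - 3652516)/(2753784 + (89*(-153))*(-58)) = (sqrt(3 + 3463321 + 1861) - 3652516)/(2753784 - 13617*(-58)) = (sqrt(3465185) - 3652516)/(2753784 + 789786) = (-3652516 + sqrt(3465185))/3543570 = (-3652516 + sqrt(3465185))*(1/3543570) = -1826258/1771785 + sqrt(3465185)/3543570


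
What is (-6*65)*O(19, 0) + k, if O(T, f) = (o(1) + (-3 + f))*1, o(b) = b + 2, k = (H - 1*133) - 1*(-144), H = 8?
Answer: 19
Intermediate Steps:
k = 19 (k = (8 - 1*133) - 1*(-144) = (8 - 133) + 144 = -125 + 144 = 19)
o(b) = 2 + b
O(T, f) = f (O(T, f) = ((2 + 1) + (-3 + f))*1 = (3 + (-3 + f))*1 = f*1 = f)
(-6*65)*O(19, 0) + k = -6*65*0 + 19 = -390*0 + 19 = 0 + 19 = 19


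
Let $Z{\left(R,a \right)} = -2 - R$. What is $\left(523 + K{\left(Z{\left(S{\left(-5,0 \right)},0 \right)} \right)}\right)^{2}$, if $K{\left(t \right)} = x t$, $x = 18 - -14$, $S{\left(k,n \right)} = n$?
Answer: $210681$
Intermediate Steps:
$x = 32$ ($x = 18 + 14 = 32$)
$K{\left(t \right)} = 32 t$
$\left(523 + K{\left(Z{\left(S{\left(-5,0 \right)},0 \right)} \right)}\right)^{2} = \left(523 + 32 \left(-2 - 0\right)\right)^{2} = \left(523 + 32 \left(-2 + 0\right)\right)^{2} = \left(523 + 32 \left(-2\right)\right)^{2} = \left(523 - 64\right)^{2} = 459^{2} = 210681$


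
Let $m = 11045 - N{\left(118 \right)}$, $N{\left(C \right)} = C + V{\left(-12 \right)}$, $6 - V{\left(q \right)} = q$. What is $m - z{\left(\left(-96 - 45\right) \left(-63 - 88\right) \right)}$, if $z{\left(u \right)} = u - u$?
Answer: $10909$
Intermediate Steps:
$V{\left(q \right)} = 6 - q$
$N{\left(C \right)} = 18 + C$ ($N{\left(C \right)} = C + \left(6 - -12\right) = C + \left(6 + 12\right) = C + 18 = 18 + C$)
$z{\left(u \right)} = 0$
$m = 10909$ ($m = 11045 - \left(18 + 118\right) = 11045 - 136 = 10909$)
$m - z{\left(\left(-96 - 45\right) \left(-63 - 88\right) \right)} = 10909 - 0 = 10909 + 0 = 10909$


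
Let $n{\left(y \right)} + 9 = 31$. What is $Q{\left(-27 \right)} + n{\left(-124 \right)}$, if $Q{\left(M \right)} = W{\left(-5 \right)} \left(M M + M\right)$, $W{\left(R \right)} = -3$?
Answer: $-2084$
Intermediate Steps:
$n{\left(y \right)} = 22$ ($n{\left(y \right)} = -9 + 31 = 22$)
$Q{\left(M \right)} = - 3 M - 3 M^{2}$ ($Q{\left(M \right)} = - 3 \left(M M + M\right) = - 3 \left(M^{2} + M\right) = - 3 \left(M + M^{2}\right) = - 3 M - 3 M^{2}$)
$Q{\left(-27 \right)} + n{\left(-124 \right)} = \left(-3\right) \left(-27\right) \left(1 - 27\right) + 22 = \left(-3\right) \left(-27\right) \left(-26\right) + 22 = -2106 + 22 = -2084$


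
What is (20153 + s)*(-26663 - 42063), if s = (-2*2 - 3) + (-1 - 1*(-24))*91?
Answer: -1528397514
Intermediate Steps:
s = 2086 (s = (-4 - 3) + (-1 + 24)*91 = -7 + 23*91 = -7 + 2093 = 2086)
(20153 + s)*(-26663 - 42063) = (20153 + 2086)*(-26663 - 42063) = 22239*(-68726) = -1528397514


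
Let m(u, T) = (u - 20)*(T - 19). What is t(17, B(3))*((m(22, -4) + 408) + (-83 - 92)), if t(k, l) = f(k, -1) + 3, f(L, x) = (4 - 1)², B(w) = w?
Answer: 2244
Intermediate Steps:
f(L, x) = 9 (f(L, x) = 3² = 9)
m(u, T) = (-20 + u)*(-19 + T)
t(k, l) = 12 (t(k, l) = 9 + 3 = 12)
t(17, B(3))*((m(22, -4) + 408) + (-83 - 92)) = 12*(((380 - 20*(-4) - 19*22 - 4*22) + 408) + (-83 - 92)) = 12*(((380 + 80 - 418 - 88) + 408) - 175) = 12*((-46 + 408) - 175) = 12*(362 - 175) = 12*187 = 2244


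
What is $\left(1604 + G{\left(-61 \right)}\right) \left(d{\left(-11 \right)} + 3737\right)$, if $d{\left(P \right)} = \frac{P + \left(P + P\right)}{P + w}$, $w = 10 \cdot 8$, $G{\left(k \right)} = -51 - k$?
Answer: $\frac{138707160}{23} \approx 6.0307 \cdot 10^{6}$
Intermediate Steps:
$w = 80$
$d{\left(P \right)} = \frac{3 P}{80 + P}$ ($d{\left(P \right)} = \frac{P + \left(P + P\right)}{P + 80} = \frac{P + 2 P}{80 + P} = \frac{3 P}{80 + P}$)
$\left(1604 + G{\left(-61 \right)}\right) \left(d{\left(-11 \right)} + 3737\right) = \left(1604 - -10\right) \left(3 \left(-11\right) \frac{1}{80 - 11} + 3737\right) = \left(1604 + \left(-51 + 61\right)\right) \left(3 \left(-11\right) \frac{1}{69} + 3737\right) = \left(1604 + 10\right) \left(3 \left(-11\right) \frac{1}{69} + 3737\right) = 1614 \left(- \frac{11}{23} + 3737\right) = 1614 \cdot \frac{85940}{23} = \frac{138707160}{23}$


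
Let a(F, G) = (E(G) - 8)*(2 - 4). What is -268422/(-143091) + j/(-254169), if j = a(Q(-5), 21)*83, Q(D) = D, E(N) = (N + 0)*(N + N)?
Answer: 9887196218/4041032931 ≈ 2.4467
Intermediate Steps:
E(N) = 2*N² (E(N) = N*(2*N) = 2*N²)
a(F, G) = 16 - 4*G² (a(F, G) = (2*G² - 8)*(2 - 4) = (-8 + 2*G²)*(-2) = 16 - 4*G²)
j = -145084 (j = (16 - 4*21²)*83 = (16 - 4*441)*83 = (16 - 1764)*83 = -1748*83 = -145084)
-268422/(-143091) + j/(-254169) = -268422/(-143091) - 145084/(-254169) = -268422*(-1/143091) - 145084*(-1/254169) = 89474/47697 + 145084/254169 = 9887196218/4041032931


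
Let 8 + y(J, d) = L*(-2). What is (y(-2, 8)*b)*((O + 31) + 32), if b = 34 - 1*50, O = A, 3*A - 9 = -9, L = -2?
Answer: 4032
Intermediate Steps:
A = 0 (A = 3 + (⅓)*(-9) = 3 - 3 = 0)
O = 0
y(J, d) = -4 (y(J, d) = -8 - 2*(-2) = -8 + 4 = -4)
b = -16 (b = 34 - 50 = -16)
(y(-2, 8)*b)*((O + 31) + 32) = (-4*(-16))*((0 + 31) + 32) = 64*(31 + 32) = 64*63 = 4032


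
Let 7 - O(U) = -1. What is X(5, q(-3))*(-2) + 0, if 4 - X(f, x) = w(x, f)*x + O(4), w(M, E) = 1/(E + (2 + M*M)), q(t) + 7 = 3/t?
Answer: 552/71 ≈ 7.7747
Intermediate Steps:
q(t) = -7 + 3/t
w(M, E) = 1/(2 + E + M**2) (w(M, E) = 1/(E + (2 + M**2)) = 1/(2 + E + M**2))
O(U) = 8 (O(U) = 7 - 1*(-1) = 7 + 1 = 8)
X(f, x) = -4 - x/(2 + f + x**2) (X(f, x) = 4 - (x/(2 + f + x**2) + 8) = 4 - (8 + x/(2 + f + x**2)) = 4 + (-8 - x/(2 + f + x**2)) = -4 - x/(2 + f + x**2))
X(5, q(-3))*(-2) + 0 = (-4 - (-7 + 3/(-3))/(2 + 5 + (-7 + 3/(-3))**2))*(-2) + 0 = (-4 - (-7 + 3*(-1/3))/(2 + 5 + (-7 + 3*(-1/3))**2))*(-2) + 0 = (-4 - (-7 - 1)/(2 + 5 + (-7 - 1)**2))*(-2) + 0 = (-4 - 1*(-8)/(2 + 5 + (-8)**2))*(-2) + 0 = (-4 - 1*(-8)/(2 + 5 + 64))*(-2) + 0 = (-4 - 1*(-8)/71)*(-2) + 0 = (-4 - 1*(-8)*1/71)*(-2) + 0 = (-4 + 8/71)*(-2) + 0 = -276/71*(-2) + 0 = 552/71 + 0 = 552/71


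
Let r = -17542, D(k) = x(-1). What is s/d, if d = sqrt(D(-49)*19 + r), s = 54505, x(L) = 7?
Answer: -54505*I*sqrt(17409)/17409 ≈ -413.09*I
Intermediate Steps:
D(k) = 7
d = I*sqrt(17409) (d = sqrt(7*19 - 17542) = sqrt(133 - 17542) = sqrt(-17409) = I*sqrt(17409) ≈ 131.94*I)
s/d = 54505/((I*sqrt(17409))) = 54505*(-I*sqrt(17409)/17409) = -54505*I*sqrt(17409)/17409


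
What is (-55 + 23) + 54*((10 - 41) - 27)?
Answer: -3164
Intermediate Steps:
(-55 + 23) + 54*((10 - 41) - 27) = -32 + 54*(-31 - 27) = -32 + 54*(-58) = -32 - 3132 = -3164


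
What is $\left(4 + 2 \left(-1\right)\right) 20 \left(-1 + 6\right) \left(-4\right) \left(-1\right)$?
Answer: $800$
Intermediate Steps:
$\left(4 + 2 \left(-1\right)\right) 20 \left(-1 + 6\right) \left(-4\right) \left(-1\right) = \left(4 - 2\right) 20 \cdot 5 \left(-4\right) \left(-1\right) = 2 \cdot 20 \left(\left(-20\right) \left(-1\right)\right) = 40 \cdot 20 = 800$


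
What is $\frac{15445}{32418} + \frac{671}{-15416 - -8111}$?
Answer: $\frac{30357749}{78937830} \approx 0.38458$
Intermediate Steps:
$\frac{15445}{32418} + \frac{671}{-15416 - -8111} = 15445 \cdot \frac{1}{32418} + \frac{671}{-15416 + 8111} = \frac{15445}{32418} + \frac{671}{-7305} = \frac{15445}{32418} + 671 \left(- \frac{1}{7305}\right) = \frac{15445}{32418} - \frac{671}{7305} = \frac{30357749}{78937830}$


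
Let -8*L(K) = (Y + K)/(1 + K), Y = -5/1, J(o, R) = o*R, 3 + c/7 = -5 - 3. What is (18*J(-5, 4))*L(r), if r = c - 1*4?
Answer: 387/8 ≈ 48.375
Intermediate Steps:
c = -77 (c = -21 + 7*(-5 - 3) = -21 + 7*(-8) = -21 - 56 = -77)
J(o, R) = R*o
Y = -5 (Y = -5*1 = -5)
r = -81 (r = -77 - 1*4 = -77 - 4 = -81)
L(K) = -(-5 + K)/(8*(1 + K))
(18*J(-5, 4))*L(r) = (18*(4*(-5)))*((5 - 1*(-81))/(8*(1 - 81))) = (18*(-20))*((⅛)*(5 + 81)/(-80)) = -45*(-1)*86/80 = -360*(-43/320) = 387/8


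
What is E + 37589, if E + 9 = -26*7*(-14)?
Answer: 40128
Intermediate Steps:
E = 2539 (E = -9 - 26*7*(-14) = -9 - 182*(-14) = -9 + 2548 = 2539)
E + 37589 = 2539 + 37589 = 40128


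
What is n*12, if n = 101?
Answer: 1212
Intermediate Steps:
n*12 = 101*12 = 1212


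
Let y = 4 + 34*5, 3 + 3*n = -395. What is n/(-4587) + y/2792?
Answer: 1752815/19210356 ≈ 0.091243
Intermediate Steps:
n = -398/3 (n = -1 + (⅓)*(-395) = -1 - 395/3 = -398/3 ≈ -132.67)
y = 174 (y = 4 + 170 = 174)
n/(-4587) + y/2792 = -398/3/(-4587) + 174/2792 = -398/3*(-1/4587) + 174*(1/2792) = 398/13761 + 87/1396 = 1752815/19210356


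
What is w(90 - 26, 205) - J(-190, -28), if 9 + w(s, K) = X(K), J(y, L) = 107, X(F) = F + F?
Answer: 294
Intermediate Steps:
X(F) = 2*F
w(s, K) = -9 + 2*K
w(90 - 26, 205) - J(-190, -28) = (-9 + 2*205) - 1*107 = (-9 + 410) - 107 = 401 - 107 = 294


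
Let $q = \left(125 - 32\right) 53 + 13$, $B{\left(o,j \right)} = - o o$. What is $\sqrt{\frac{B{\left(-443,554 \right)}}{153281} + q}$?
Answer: $\frac{\sqrt{116082529794293}}{153281} \approx 70.29$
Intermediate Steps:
$B{\left(o,j \right)} = - o^{2}$
$q = 4942$ ($q = \left(125 - 32\right) 53 + 13 = 93 \cdot 53 + 13 = 4929 + 13 = 4942$)
$\sqrt{\frac{B{\left(-443,554 \right)}}{153281} + q} = \sqrt{\frac{\left(-1\right) \left(-443\right)^{2}}{153281} + 4942} = \sqrt{\left(-1\right) 196249 \cdot \frac{1}{153281} + 4942} = \sqrt{\left(-196249\right) \frac{1}{153281} + 4942} = \sqrt{- \frac{196249}{153281} + 4942} = \sqrt{\frac{757318453}{153281}} = \frac{\sqrt{116082529794293}}{153281}$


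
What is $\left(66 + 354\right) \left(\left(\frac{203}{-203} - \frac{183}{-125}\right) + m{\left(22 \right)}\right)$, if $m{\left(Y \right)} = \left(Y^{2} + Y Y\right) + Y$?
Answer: $\frac{10399872}{25} \approx 4.16 \cdot 10^{5}$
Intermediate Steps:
$m{\left(Y \right)} = Y + 2 Y^{2}$ ($m{\left(Y \right)} = \left(Y^{2} + Y^{2}\right) + Y = 2 Y^{2} + Y = Y + 2 Y^{2}$)
$\left(66 + 354\right) \left(\left(\frac{203}{-203} - \frac{183}{-125}\right) + m{\left(22 \right)}\right) = \left(66 + 354\right) \left(\left(\frac{203}{-203} - \frac{183}{-125}\right) + 22 \left(1 + 2 \cdot 22\right)\right) = 420 \left(\left(203 \left(- \frac{1}{203}\right) - - \frac{183}{125}\right) + 22 \left(1 + 44\right)\right) = 420 \left(\left(-1 + \frac{183}{125}\right) + 22 \cdot 45\right) = 420 \left(\frac{58}{125} + 990\right) = 420 \cdot \frac{123808}{125} = \frac{10399872}{25}$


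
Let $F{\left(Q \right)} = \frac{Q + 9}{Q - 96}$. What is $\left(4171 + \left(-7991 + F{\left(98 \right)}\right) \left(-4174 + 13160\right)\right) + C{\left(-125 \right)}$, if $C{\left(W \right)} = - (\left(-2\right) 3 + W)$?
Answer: $-71322073$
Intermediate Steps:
$F{\left(Q \right)} = \frac{9 + Q}{-96 + Q}$
$C{\left(W \right)} = 6 - W$ ($C{\left(W \right)} = - (-6 + W) = 6 - W$)
$\left(4171 + \left(-7991 + F{\left(98 \right)}\right) \left(-4174 + 13160\right)\right) + C{\left(-125 \right)} = \left(4171 + \left(-7991 + \frac{9 + 98}{-96 + 98}\right) \left(-4174 + 13160\right)\right) + \left(6 - -125\right) = \left(4171 + \left(-7991 + \frac{1}{2} \cdot 107\right) 8986\right) + \left(6 + 125\right) = \left(4171 + \left(-7991 + \frac{1}{2} \cdot 107\right) 8986\right) + 131 = \left(4171 + \left(-7991 + \frac{107}{2}\right) 8986\right) + 131 = \left(4171 - 71326375\right) + 131 = -71322204 + 131 = -71322073$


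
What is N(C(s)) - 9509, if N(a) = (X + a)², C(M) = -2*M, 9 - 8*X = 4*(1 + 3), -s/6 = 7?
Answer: -166351/64 ≈ -2599.2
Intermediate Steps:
s = -42 (s = -6*7 = -42)
X = -7/8 (X = 9/8 - (1 + 3)/2 = 9/8 - 4/2 = 9/8 - ⅛*16 = 9/8 - 2 = -7/8 ≈ -0.87500)
N(a) = (-7/8 + a)²
N(C(s)) - 9509 = (-7 + 8*(-2*(-42)))²/64 - 9509 = (-7 + 8*84)²/64 - 9509 = (-7 + 672)²/64 - 9509 = (1/64)*665² - 9509 = (1/64)*442225 - 9509 = 442225/64 - 9509 = -166351/64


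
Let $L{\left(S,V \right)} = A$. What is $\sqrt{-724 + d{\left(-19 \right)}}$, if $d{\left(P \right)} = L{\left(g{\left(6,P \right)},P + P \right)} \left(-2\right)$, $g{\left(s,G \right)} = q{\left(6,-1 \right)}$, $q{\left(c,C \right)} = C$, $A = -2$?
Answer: $12 i \sqrt{5} \approx 26.833 i$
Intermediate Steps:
$g{\left(s,G \right)} = -1$
$L{\left(S,V \right)} = -2$
$d{\left(P \right)} = 4$ ($d{\left(P \right)} = \left(-2\right) \left(-2\right) = 4$)
$\sqrt{-724 + d{\left(-19 \right)}} = \sqrt{-724 + 4} = \sqrt{-720} = 12 i \sqrt{5}$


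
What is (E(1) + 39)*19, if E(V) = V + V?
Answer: 779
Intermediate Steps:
E(V) = 2*V
(E(1) + 39)*19 = (2*1 + 39)*19 = (2 + 39)*19 = 41*19 = 779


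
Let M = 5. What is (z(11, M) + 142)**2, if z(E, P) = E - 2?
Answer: 22801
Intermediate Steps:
z(E, P) = -2 + E
(z(11, M) + 142)**2 = ((-2 + 11) + 142)**2 = (9 + 142)**2 = 151**2 = 22801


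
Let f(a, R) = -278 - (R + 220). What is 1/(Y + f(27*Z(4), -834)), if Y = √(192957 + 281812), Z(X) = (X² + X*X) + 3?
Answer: -336/361873 + √474769/361873 ≈ 0.00097558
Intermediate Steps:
Z(X) = 3 + 2*X² (Z(X) = (X² + X²) + 3 = 2*X² + 3 = 3 + 2*X²)
Y = √474769 ≈ 689.04
f(a, R) = -498 - R (f(a, R) = -278 - (220 + R) = -278 + (-220 - R) = -498 - R)
1/(Y + f(27*Z(4), -834)) = 1/(√474769 + (-498 - 1*(-834))) = 1/(√474769 + (-498 + 834)) = 1/(√474769 + 336) = 1/(336 + √474769)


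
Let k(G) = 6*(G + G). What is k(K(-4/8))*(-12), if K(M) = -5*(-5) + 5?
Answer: -4320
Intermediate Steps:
K(M) = 30 (K(M) = 25 + 5 = 30)
k(G) = 12*G (k(G) = 6*(2*G) = 12*G)
k(K(-4/8))*(-12) = (12*30)*(-12) = 360*(-12) = -4320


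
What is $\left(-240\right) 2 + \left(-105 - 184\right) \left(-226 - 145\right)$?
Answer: $106739$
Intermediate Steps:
$\left(-240\right) 2 + \left(-105 - 184\right) \left(-226 - 145\right) = -480 - -107219 = -480 + 107219 = 106739$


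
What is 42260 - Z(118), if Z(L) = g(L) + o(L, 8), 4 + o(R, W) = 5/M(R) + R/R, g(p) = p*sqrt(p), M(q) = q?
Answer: 4987029/118 - 118*sqrt(118) ≈ 40981.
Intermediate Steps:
g(p) = p**(3/2)
o(R, W) = -3 + 5/R (o(R, W) = -4 + (5/R + R/R) = -4 + (5/R + 1) = -4 + (1 + 5/R) = -3 + 5/R)
Z(L) = -3 + L**(3/2) + 5/L (Z(L) = L**(3/2) + (-3 + 5/L) = -3 + L**(3/2) + 5/L)
42260 - Z(118) = 42260 - (-3 + 118**(3/2) + 5/118) = 42260 - (-3 + 118*sqrt(118) + 5*(1/118)) = 42260 - (-3 + 118*sqrt(118) + 5/118) = 42260 - (-349/118 + 118*sqrt(118)) = 42260 + (349/118 - 118*sqrt(118)) = 4987029/118 - 118*sqrt(118)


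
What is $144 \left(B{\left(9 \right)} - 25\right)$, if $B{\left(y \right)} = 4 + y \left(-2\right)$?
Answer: $-5616$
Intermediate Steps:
$B{\left(y \right)} = 4 - 2 y$
$144 \left(B{\left(9 \right)} - 25\right) = 144 \left(\left(4 - 18\right) - 25\right) = 144 \left(-14 - 25\right) = 144 \left(-39\right) = -5616$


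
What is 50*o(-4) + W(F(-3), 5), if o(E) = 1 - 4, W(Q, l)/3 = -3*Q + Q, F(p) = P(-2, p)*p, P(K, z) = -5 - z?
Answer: -186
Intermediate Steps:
F(p) = p*(-5 - p) (F(p) = (-5 - p)*p = p*(-5 - p))
W(Q, l) = -6*Q (W(Q, l) = 3*(-3*Q + Q) = 3*(-2*Q) = -6*Q)
o(E) = -3
50*o(-4) + W(F(-3), 5) = 50*(-3) - (-6)*(-3)*(5 - 3) = -150 - (-6)*(-3)*2 = -150 - 6*6 = -150 - 36 = -186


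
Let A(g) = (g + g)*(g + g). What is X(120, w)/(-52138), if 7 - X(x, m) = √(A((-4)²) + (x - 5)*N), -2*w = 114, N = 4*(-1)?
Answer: -7/52138 + √141/26069 ≈ 0.00032124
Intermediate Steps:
A(g) = 4*g² (A(g) = (2*g)*(2*g) = 4*g²)
N = -4
w = -57 (w = -½*114 = -57)
X(x, m) = 7 - √(1044 - 4*x) (X(x, m) = 7 - √(4*((-4)²)² + (x - 5)*(-4)) = 7 - √(4*16² + (-5 + x)*(-4)) = 7 - √(4*256 + (20 - 4*x)) = 7 - √(1024 + (20 - 4*x)) = 7 - √(1044 - 4*x))
X(120, w)/(-52138) = (7 - 2*√(261 - 1*120))/(-52138) = (7 - 2*√(261 - 120))*(-1/52138) = (7 - 2*√141)*(-1/52138) = -7/52138 + √141/26069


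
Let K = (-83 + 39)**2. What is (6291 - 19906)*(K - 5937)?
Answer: 54473615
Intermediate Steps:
K = 1936 (K = (-44)**2 = 1936)
(6291 - 19906)*(K - 5937) = (6291 - 19906)*(1936 - 5937) = -13615*(-4001) = 54473615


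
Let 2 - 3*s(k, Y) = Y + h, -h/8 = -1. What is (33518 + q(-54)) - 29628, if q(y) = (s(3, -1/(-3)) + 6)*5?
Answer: 35185/9 ≈ 3909.4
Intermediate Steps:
h = 8 (h = -8*(-1) = 8)
s(k, Y) = -2 - Y/3 (s(k, Y) = ⅔ - (Y + 8)/3 = ⅔ - (8 + Y)/3 = ⅔ + (-8/3 - Y/3) = -2 - Y/3)
q(y) = 175/9 (q(y) = ((-2 - (-1)/(3*(-3))) + 6)*5 = ((-2 - (-1)*(-1)/(3*3)) + 6)*5 = ((-2 - ⅓*⅓) + 6)*5 = ((-2 - ⅑) + 6)*5 = (-19/9 + 6)*5 = (35/9)*5 = 175/9)
(33518 + q(-54)) - 29628 = (33518 + 175/9) - 29628 = 301837/9 - 29628 = 35185/9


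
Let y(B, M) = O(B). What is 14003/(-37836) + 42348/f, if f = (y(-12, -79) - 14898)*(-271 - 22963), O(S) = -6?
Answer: -2805179435/7582079007 ≈ -0.36998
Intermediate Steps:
y(B, M) = -6
f = 346279536 (f = (-6 - 14898)*(-271 - 22963) = -14904*(-23234) = 346279536)
14003/(-37836) + 42348/f = 14003/(-37836) + 42348/346279536 = 14003*(-1/37836) + 42348*(1/346279536) = -14003/37836 + 3529/28856628 = -2805179435/7582079007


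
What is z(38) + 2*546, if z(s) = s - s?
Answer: 1092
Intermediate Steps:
z(s) = 0
z(38) + 2*546 = 0 + 2*546 = 0 + 1092 = 1092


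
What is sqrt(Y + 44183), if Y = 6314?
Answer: sqrt(50497) ≈ 224.72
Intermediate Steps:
sqrt(Y + 44183) = sqrt(6314 + 44183) = sqrt(50497)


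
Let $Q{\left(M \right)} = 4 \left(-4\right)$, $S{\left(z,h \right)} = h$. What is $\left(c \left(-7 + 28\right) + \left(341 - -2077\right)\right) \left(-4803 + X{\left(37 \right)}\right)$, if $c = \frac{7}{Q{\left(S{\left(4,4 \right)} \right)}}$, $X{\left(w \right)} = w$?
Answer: $- \frac{91843203}{8} \approx -1.148 \cdot 10^{7}$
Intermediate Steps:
$Q{\left(M \right)} = -16$
$c = - \frac{7}{16}$ ($c = \frac{7}{-16} = 7 \left(- \frac{1}{16}\right) = - \frac{7}{16} \approx -0.4375$)
$\left(c \left(-7 + 28\right) + \left(341 - -2077\right)\right) \left(-4803 + X{\left(37 \right)}\right) = \left(- \frac{7 \left(-7 + 28\right)}{16} + \left(341 - -2077\right)\right) \left(-4803 + 37\right) = \left(\left(- \frac{7}{16}\right) 21 + \left(341 + 2077\right)\right) \left(-4766\right) = \left(- \frac{147}{16} + 2418\right) \left(-4766\right) = \frac{38541}{16} \left(-4766\right) = - \frac{91843203}{8}$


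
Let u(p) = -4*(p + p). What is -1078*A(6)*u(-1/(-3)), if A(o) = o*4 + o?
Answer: 86240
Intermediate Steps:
A(o) = 5*o (A(o) = 4*o + o = 5*o)
u(p) = -8*p
-1078*A(6)*u(-1/(-3)) = -1078*5*6*(-(-8)/(-3)) = -32340*(-(-8)*(-1)/3) = -32340*(-8*⅓) = -32340*(-8)/3 = -1078*(-80) = 86240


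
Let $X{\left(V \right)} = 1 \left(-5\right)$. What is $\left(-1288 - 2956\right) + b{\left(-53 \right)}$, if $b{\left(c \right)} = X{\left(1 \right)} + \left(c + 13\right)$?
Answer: $-4289$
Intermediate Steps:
$X{\left(V \right)} = -5$
$b{\left(c \right)} = 8 + c$ ($b{\left(c \right)} = -5 + \left(c + 13\right) = -5 + \left(13 + c\right) = 8 + c$)
$\left(-1288 - 2956\right) + b{\left(-53 \right)} = \left(-1288 - 2956\right) + \left(8 - 53\right) = -4244 - 45 = -4289$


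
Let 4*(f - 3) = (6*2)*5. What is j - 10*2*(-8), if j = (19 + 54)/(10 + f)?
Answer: 4553/28 ≈ 162.61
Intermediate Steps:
f = 18 (f = 3 + ((6*2)*5)/4 = 3 + (12*5)/4 = 3 + (¼)*60 = 3 + 15 = 18)
j = 73/28 (j = (19 + 54)/(10 + 18) = 73/28 ≈ 2.6071)
j - 10*2*(-8) = 73/28 - 10*2*(-8) = 73/28 - 20*(-8) = 73/28 + 160 = 4553/28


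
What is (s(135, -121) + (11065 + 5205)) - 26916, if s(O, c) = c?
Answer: -10767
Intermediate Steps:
(s(135, -121) + (11065 + 5205)) - 26916 = (-121 + (11065 + 5205)) - 26916 = (-121 + 16270) - 26916 = 16149 - 26916 = -10767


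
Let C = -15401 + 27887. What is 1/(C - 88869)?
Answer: -1/76383 ≈ -1.3092e-5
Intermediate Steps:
C = 12486
1/(C - 88869) = 1/(12486 - 88869) = 1/(-76383) = -1/76383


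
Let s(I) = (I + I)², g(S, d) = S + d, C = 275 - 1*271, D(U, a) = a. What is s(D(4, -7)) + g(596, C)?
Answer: 796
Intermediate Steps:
C = 4 (C = 275 - 271 = 4)
s(I) = 4*I² (s(I) = (2*I)² = 4*I²)
s(D(4, -7)) + g(596, C) = 4*(-7)² + (596 + 4) = 4*49 + 600 = 196 + 600 = 796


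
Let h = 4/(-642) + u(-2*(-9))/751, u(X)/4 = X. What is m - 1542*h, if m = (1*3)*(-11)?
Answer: -13759321/80357 ≈ -171.23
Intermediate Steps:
u(X) = 4*X
h = 21610/241071 (h = 4/(-642) + (4*(-2*(-9)))/751 = 4*(-1/642) + (4*18)*(1/751) = -2/321 + 72*(1/751) = -2/321 + 72/751 = 21610/241071 ≈ 0.089642)
m = -33 (m = 3*(-11) = -33)
m - 1542*h = -33 - 1542*21610/241071 = -33 - 11107540/80357 = -13759321/80357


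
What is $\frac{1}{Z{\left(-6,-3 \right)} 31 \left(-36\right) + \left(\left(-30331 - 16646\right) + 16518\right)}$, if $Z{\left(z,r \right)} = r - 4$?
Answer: $- \frac{1}{22647} \approx -4.4156 \cdot 10^{-5}$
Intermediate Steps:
$Z{\left(z,r \right)} = -4 + r$
$\frac{1}{Z{\left(-6,-3 \right)} 31 \left(-36\right) + \left(\left(-30331 - 16646\right) + 16518\right)} = \frac{1}{\left(-4 - 3\right) 31 \left(-36\right) + \left(\left(-30331 - 16646\right) + 16518\right)} = \frac{1}{\left(-7\right) 31 \left(-36\right) + \left(-46977 + 16518\right)} = \frac{1}{\left(-217\right) \left(-36\right) - 30459} = \frac{1}{7812 - 30459} = \frac{1}{-22647} = - \frac{1}{22647}$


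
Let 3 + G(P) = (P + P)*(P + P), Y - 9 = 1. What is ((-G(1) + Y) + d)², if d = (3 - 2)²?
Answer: 100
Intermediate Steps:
Y = 10 (Y = 9 + 1 = 10)
G(P) = -3 + 4*P² (G(P) = -3 + (P + P)*(P + P) = -3 + (2*P)*(2*P) = -3 + 4*P²)
d = 1 (d = 1² = 1)
((-G(1) + Y) + d)² = ((-(-3 + 4*1²) + 10) + 1)² = ((-(-3 + 4*1) + 10) + 1)² = ((-(-3 + 4) + 10) + 1)² = ((-1*1 + 10) + 1)² = ((-1 + 10) + 1)² = (9 + 1)² = 10² = 100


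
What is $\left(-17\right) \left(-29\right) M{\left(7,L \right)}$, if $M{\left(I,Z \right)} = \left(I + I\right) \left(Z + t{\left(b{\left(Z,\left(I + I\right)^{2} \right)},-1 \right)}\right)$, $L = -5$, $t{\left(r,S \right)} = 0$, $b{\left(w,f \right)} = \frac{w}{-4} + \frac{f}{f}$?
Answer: $-34510$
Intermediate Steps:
$b{\left(w,f \right)} = 1 - \frac{w}{4}$ ($b{\left(w,f \right)} = w \left(- \frac{1}{4}\right) + 1 = - \frac{w}{4} + 1 = 1 - \frac{w}{4}$)
$M{\left(I,Z \right)} = 2 I Z$ ($M{\left(I,Z \right)} = \left(I + I\right) \left(Z + 0\right) = 2 I Z$)
$\left(-17\right) \left(-29\right) M{\left(7,L \right)} = \left(-17\right) \left(-29\right) 2 \cdot 7 \left(-5\right) = 493 \left(-70\right) = -34510$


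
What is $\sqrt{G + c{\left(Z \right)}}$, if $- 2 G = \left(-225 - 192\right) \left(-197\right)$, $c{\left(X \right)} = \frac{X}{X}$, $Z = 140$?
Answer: $\frac{i \sqrt{164294}}{2} \approx 202.67 i$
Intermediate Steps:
$c{\left(X \right)} = 1$
$G = - \frac{82149}{2}$ ($G = - \frac{\left(-225 - 192\right) \left(-197\right)}{2} = - \frac{\left(-417\right) \left(-197\right)}{2} = \left(- \frac{1}{2}\right) 82149 = - \frac{82149}{2} \approx -41075.0$)
$\sqrt{G + c{\left(Z \right)}} = \sqrt{- \frac{82149}{2} + 1} = \sqrt{- \frac{82147}{2}} = \frac{i \sqrt{164294}}{2}$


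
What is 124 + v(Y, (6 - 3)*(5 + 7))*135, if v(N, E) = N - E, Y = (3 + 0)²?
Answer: -3521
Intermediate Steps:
Y = 9 (Y = 3² = 9)
124 + v(Y, (6 - 3)*(5 + 7))*135 = 124 + (9 - (6 - 3)*(5 + 7))*135 = 124 + (9 - 3*12)*135 = 124 + (9 - 1*36)*135 = 124 + (9 - 36)*135 = 124 - 27*135 = 124 - 3645 = -3521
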